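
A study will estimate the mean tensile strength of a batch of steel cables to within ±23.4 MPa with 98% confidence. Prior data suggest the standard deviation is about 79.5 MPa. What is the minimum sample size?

For a mean, the margin of error is E = z·σ/√n, so n = (zσ/E)².
At 98% confidence, z = 2.326.
n = (2.326 × 79.5 / 23.4)² = 62.45
Round up: n = 63.

63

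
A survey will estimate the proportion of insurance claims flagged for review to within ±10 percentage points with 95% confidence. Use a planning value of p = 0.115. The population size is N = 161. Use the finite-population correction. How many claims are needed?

32

For a proportion with margin E = 0.1 at 95% confidence, z = 1.960.
n = p̂(1−p̂)(z/E)² = 0.115 × 0.885 × (1.960/0.1)² = 39.10 — call this n₀.
Finite-population correction with N = 161: n = n₀ / (1 + (n₀−1)/N) = 39.10 / 1.237 = 31.61
Round up: n = 32.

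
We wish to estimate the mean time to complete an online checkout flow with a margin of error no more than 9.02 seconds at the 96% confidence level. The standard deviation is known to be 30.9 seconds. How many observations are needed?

50

For a mean, the margin of error is E = z·σ/√n, so n = (zσ/E)².
At 96% confidence, z = 2.054.
n = (2.054 × 30.9 / 9.02)² = 49.51
Round up: n = 50.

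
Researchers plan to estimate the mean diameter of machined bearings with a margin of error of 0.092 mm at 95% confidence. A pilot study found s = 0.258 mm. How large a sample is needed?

For a mean, the margin of error is E = z·σ/√n, so n = (zσ/E)².
At 95% confidence, z = 1.960.
n = (1.960 × 0.258 / 0.092)² = 30.21
Round up: n = 31.

n = 31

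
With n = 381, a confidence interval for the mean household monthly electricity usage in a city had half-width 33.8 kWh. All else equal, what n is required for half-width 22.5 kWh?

Margin of error scales as 1/√n, so n₂ = n₁·(E₁/E₂)².
n₂ = 381 × (33.8/22.5)² = 381 × 2.257 = 859.92
Round up: n₂ = 860.

860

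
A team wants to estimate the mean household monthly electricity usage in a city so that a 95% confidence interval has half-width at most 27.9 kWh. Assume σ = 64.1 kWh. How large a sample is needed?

For a mean, the margin of error is E = z·σ/√n, so n = (zσ/E)².
At 95% confidence, z = 1.960.
n = (1.960 × 64.1 / 27.9)² = 20.28
Round up: n = 21.

21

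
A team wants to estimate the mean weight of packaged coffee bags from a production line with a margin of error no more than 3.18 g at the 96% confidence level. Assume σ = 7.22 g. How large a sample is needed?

22

For a mean, the margin of error is E = z·σ/√n, so n = (zσ/E)².
At 96% confidence, z = 2.054.
n = (2.054 × 7.22 / 3.18)² = 21.75
Round up: n = 22.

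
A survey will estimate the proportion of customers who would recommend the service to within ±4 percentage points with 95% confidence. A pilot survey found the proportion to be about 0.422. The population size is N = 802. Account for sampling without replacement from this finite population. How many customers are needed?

For a proportion with margin E = 0.04 at 95% confidence, z = 1.960.
n = p̂(1−p̂)(z/E)² = 0.422 × 0.578 × (1.960/0.04)² = 585.64 — call this n₀.
Finite-population correction with N = 802: n = n₀ / (1 + (n₀−1)/N) = 585.64 / 1.729 = 338.72
Round up: n = 339.

339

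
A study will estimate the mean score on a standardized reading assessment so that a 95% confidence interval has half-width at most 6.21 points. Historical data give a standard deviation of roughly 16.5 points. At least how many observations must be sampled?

For a mean, the margin of error is E = z·σ/√n, so n = (zσ/E)².
At 95% confidence, z = 1.960.
n = (1.960 × 16.5 / 6.21)² = 27.12
Round up: n = 28.

n = 28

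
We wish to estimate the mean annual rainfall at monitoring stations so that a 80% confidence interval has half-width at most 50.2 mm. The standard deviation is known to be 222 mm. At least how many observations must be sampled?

For a mean, the margin of error is E = z·σ/√n, so n = (zσ/E)².
At 80% confidence, z = 1.282.
n = (1.282 × 222 / 50.2)² = 32.14
Round up: n = 33.

33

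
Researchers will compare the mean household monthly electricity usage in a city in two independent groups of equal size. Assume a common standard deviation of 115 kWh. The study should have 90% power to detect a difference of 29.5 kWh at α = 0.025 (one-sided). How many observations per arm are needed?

For two equal groups, n per group = 2·((z_α + z_β)·σ/δ)².
z_α = 1.960; z_β = 1.282 (power 90%).
n = 2 × (3.242 × 115 / 29.5)² = 2 × 159.73 = 319.46
Round up: n = 320 per group.

320 per group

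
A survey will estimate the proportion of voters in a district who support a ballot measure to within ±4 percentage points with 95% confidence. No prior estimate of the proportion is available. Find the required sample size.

For a proportion with margin E = 0.04 at 95% confidence, z = 1.960.
With no prior estimate, use p = 0.5, which maximizes p(1−p) at 0.25.
n = 0.25 × (z/E)² = 0.25 × (1.960/0.04)² = 600.25
Round up: n = 601.

n = 601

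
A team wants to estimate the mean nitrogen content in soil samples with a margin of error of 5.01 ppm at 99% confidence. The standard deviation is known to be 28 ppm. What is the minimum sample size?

208

For a mean, the margin of error is E = z·σ/√n, so n = (zσ/E)².
At 99% confidence, z = 2.576.
n = (2.576 × 28 / 5.01)² = 207.27
Round up: n = 208.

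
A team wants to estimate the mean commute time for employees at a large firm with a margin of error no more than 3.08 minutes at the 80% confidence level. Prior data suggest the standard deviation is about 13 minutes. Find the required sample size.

For a mean, the margin of error is E = z·σ/√n, so n = (zσ/E)².
At 80% confidence, z = 1.282.
n = (1.282 × 13 / 3.08)² = 29.28
Round up: n = 30.

30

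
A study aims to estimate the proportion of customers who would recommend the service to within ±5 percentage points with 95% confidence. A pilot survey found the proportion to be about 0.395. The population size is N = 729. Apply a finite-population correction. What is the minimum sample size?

For a proportion with margin E = 0.05 at 95% confidence, z = 1.960.
n = p̂(1−p̂)(z/E)² = 0.395 × 0.605 × (1.960/0.05)² = 367.22 — call this n₀.
Finite-population correction with N = 729: n = n₀ / (1 + (n₀−1)/N) = 367.22 / 1.502 = 244.49
Round up: n = 245.

245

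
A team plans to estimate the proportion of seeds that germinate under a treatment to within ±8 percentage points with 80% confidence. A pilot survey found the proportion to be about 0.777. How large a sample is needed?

45

For a proportion with margin E = 0.08 at 80% confidence, z = 1.282.
n = p̂(1−p̂)(z/E)² = 0.777 × 0.223 × (1.282/0.08)² = 44.50
Round up: n = 45.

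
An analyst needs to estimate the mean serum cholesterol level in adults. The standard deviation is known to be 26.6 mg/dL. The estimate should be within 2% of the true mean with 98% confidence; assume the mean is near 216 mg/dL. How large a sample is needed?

For a mean, the margin of error is E = z·σ/√n, so n = (zσ/E)².
At 98% confidence, z = 2.326.
E = 2% of 216 = 4.32 mg/dL.
n = (2.326 × 26.6 / 4.32)² = 205.12
Round up: n = 206.

n = 206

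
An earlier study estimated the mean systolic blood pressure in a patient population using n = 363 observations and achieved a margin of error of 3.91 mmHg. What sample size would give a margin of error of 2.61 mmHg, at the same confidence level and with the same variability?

815

Margin of error scales as 1/√n, so n₂ = n₁·(E₁/E₂)².
n₂ = 363 × (3.91/2.61)² = 363 × 2.244 = 814.57
Round up: n₂ = 815.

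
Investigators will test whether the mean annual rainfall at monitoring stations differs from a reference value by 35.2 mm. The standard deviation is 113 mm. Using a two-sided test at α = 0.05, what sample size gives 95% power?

For a one-sample z-test, n = ((z_{α/2} + z_β)·σ/δ)².
z_{α/2} = 1.960 (two-sided α = 0.05); z_β = 1.645 (power 95% → β = 0.05).
n = (3.605 × 113 / 35.2)² = 133.93
Round up: n = 134.

134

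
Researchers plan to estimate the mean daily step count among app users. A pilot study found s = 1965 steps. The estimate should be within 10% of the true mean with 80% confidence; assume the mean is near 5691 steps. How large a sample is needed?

For a mean, the margin of error is E = z·σ/√n, so n = (zσ/E)².
At 80% confidence, z = 1.282.
E = 10% of 5691 = 569.1 steps.
n = (1.282 × 1965 / 569.1)² = 19.59
Round up: n = 20.

n = 20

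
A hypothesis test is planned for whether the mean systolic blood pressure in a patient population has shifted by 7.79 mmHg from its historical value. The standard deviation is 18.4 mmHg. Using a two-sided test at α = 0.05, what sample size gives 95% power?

n = 73

For a one-sample z-test, n = ((z_{α/2} + z_β)·σ/δ)².
z_{α/2} = 1.960 (two-sided α = 0.05); z_β = 1.645 (power 95% → β = 0.05).
n = (3.605 × 18.4 / 7.79)² = 72.51
Round up: n = 73.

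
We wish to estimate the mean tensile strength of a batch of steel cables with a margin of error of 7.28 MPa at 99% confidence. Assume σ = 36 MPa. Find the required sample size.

n = 163

For a mean, the margin of error is E = z·σ/√n, so n = (zσ/E)².
At 99% confidence, z = 2.576.
n = (2.576 × 36 / 7.28)² = 162.27
Round up: n = 163.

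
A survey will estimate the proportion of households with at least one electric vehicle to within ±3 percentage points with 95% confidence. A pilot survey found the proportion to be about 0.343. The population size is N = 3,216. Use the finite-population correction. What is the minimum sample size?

For a proportion with margin E = 0.03 at 95% confidence, z = 1.960.
n = p̂(1−p̂)(z/E)² = 0.343 × 0.657 × (1.960/0.03)² = 961.90 — call this n₀.
Finite-population correction with N = 3,216: n = n₀ / (1 + (n₀−1)/N) = 961.90 / 1.299 = 740.49
Round up: n = 741.

741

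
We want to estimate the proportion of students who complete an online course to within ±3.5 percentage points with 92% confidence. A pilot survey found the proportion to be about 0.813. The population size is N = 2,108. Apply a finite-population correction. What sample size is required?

n = 323

For a proportion with margin E = 0.035 at 92% confidence, z = 1.751.
n = p̂(1−p̂)(z/E)² = 0.813 × 0.187 × (1.751/0.035)² = 380.51 — call this n₀.
Finite-population correction with N = 2,108: n = n₀ / (1 + (n₀−1)/N) = 380.51 / 1.18 = 322.47
Round up: n = 323.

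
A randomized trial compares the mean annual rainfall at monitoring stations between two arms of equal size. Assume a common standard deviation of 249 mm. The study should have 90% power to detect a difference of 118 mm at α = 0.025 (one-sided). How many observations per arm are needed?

94 per group

For two equal groups, n per group = 2·((z_α + z_β)·σ/δ)².
z_α = 1.960; z_β = 1.282 (power 90%).
n = 2 × (3.242 × 249 / 118)² = 2 × 46.80 = 93.60
Round up: n = 94 per group.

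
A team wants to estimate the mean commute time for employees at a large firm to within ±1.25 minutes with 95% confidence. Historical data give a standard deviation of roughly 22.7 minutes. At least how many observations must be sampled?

1267

For a mean, the margin of error is E = z·σ/√n, so n = (zσ/E)².
At 95% confidence, z = 1.960.
n = (1.960 × 22.7 / 1.25)² = 1266.90
Round up: n = 1267.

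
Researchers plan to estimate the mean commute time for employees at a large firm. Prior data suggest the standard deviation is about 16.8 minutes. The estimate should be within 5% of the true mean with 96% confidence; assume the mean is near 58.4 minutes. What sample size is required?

140

For a mean, the margin of error is E = z·σ/√n, so n = (zσ/E)².
At 96% confidence, z = 2.054.
E = 5% of 58.4 = 2.92 minutes.
n = (2.054 × 16.8 / 2.92)² = 139.65
Round up: n = 140.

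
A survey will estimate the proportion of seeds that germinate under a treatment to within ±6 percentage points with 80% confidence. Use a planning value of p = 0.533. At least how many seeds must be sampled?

114

For a proportion with margin E = 0.06 at 80% confidence, z = 1.282.
n = p̂(1−p̂)(z/E)² = 0.533 × 0.467 × (1.282/0.06)² = 113.64
Round up: n = 114.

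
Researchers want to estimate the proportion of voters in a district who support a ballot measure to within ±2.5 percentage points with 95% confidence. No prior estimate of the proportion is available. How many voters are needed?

n = 1537

For a proportion with margin E = 0.025 at 95% confidence, z = 1.960.
With no prior estimate, use p = 0.5, which maximizes p(1−p) at 0.25.
n = 0.25 × (z/E)² = 0.25 × (1.960/0.025)² = 1536.64
Round up: n = 1537.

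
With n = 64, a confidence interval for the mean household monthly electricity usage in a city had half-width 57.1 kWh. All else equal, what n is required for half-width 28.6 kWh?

Margin of error scales as 1/√n, so n₂ = n₁·(E₁/E₂)².
n₂ = 64 × (57.1/28.6)² = 64 × 3.986 = 255.10
Round up: n₂ = 256.

n = 256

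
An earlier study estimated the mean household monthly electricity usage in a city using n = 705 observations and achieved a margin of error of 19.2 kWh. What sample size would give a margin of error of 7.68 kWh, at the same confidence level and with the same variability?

Margin of error scales as 1/√n, so n₂ = n₁·(E₁/E₂)².
n₂ = 705 × (19.2/7.68)² = 705 × 6.25 = 4406.25
Round up: n₂ = 4407.

n = 4407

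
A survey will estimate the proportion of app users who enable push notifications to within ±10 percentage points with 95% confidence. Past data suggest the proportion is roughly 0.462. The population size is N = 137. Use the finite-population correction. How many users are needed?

n = 57

For a proportion with margin E = 0.1 at 95% confidence, z = 1.960.
n = p̂(1−p̂)(z/E)² = 0.462 × 0.538 × (1.960/0.1)² = 95.49 — call this n₀.
Finite-population correction with N = 137: n = n₀ / (1 + (n₀−1)/N) = 95.49 / 1.69 = 56.50
Round up: n = 57.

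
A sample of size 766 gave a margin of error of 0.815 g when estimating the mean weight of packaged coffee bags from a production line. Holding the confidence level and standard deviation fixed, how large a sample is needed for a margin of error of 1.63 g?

Margin of error scales as 1/√n, so n₂ = n₁·(E₁/E₂)².
n₂ = 766 × (0.815/1.63)² = 766 × 0.25 = 191.50
Round up: n₂ = 192.

n = 192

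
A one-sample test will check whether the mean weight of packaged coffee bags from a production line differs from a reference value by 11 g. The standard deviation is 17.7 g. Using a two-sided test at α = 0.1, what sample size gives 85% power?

For a one-sample z-test, n = ((z_{α/2} + z_β)·σ/δ)².
z_{α/2} = 1.645 (two-sided α = 0.1); z_β = 1.036 (power 85% → β = 0.15).
n = (2.681 × 17.7 / 11)² = 18.61
Round up: n = 19.

n = 19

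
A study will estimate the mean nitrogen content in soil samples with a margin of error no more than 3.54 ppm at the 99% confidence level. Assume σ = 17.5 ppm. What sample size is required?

163

For a mean, the margin of error is E = z·σ/√n, so n = (zσ/E)².
At 99% confidence, z = 2.576.
n = (2.576 × 17.5 / 3.54)² = 162.17
Round up: n = 163.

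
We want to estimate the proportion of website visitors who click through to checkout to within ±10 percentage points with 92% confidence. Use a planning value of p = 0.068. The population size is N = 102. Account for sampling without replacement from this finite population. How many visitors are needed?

n = 17

For a proportion with margin E = 0.1 at 92% confidence, z = 1.751.
n = p̂(1−p̂)(z/E)² = 0.068 × 0.932 × (1.751/0.1)² = 19.43 — call this n₀.
Finite-population correction with N = 102: n = n₀ / (1 + (n₀−1)/N) = 19.43 / 1.181 = 16.45
Round up: n = 17.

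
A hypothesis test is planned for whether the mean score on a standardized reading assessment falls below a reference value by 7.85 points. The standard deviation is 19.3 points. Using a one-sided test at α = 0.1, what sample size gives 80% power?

n = 28

For a one-sample z-test, n = ((z_α + z_β)·σ/δ)².
z_α = 1.282 (one-sided α = 0.1); z_β = 0.842 (power 80% → β = 0.2).
n = (2.124 × 19.3 / 7.85)² = 27.27
Round up: n = 28.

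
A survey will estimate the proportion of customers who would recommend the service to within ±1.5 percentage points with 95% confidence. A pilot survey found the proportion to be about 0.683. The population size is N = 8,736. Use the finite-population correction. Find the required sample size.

2598

For a proportion with margin E = 0.015 at 95% confidence, z = 1.960.
n = p̂(1−p̂)(z/E)² = 0.683 × 0.317 × (1.960/0.015)² = 3696.66 — call this n₀.
Finite-population correction with N = 8,736: n = n₀ / (1 + (n₀−1)/N) = 3696.66 / 1.423 = 2597.79
Round up: n = 2598.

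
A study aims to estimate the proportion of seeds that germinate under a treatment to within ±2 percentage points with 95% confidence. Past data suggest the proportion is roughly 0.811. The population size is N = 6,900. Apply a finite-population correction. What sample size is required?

For a proportion with margin E = 0.02 at 95% confidence, z = 1.960.
n = p̂(1−p̂)(z/E)² = 0.811 × 0.189 × (1.960/0.02)² = 1472.09 — call this n₀.
Finite-population correction with N = 6,900: n = n₀ / (1 + (n₀−1)/N) = 1472.09 / 1.213 = 1213.59
Round up: n = 1214.

1214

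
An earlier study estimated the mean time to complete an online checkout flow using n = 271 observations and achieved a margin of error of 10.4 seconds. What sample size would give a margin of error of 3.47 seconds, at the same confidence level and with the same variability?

Margin of error scales as 1/√n, so n₂ = n₁·(E₁/E₂)².
n₂ = 271 × (10.4/3.47)² = 271 × 8.983 = 2434.39
Round up: n₂ = 2435.

2435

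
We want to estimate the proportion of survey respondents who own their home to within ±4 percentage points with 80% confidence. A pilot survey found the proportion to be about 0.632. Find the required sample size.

For a proportion with margin E = 0.04 at 80% confidence, z = 1.282.
n = p̂(1−p̂)(z/E)² = 0.632 × 0.368 × (1.282/0.04)² = 238.90
Round up: n = 239.

n = 239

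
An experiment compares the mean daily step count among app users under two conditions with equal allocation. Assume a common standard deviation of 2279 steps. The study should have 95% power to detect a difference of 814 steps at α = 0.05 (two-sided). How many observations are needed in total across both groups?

For two equal groups, n per group = 2·((z_{α/2} + z_β)·σ/δ)².
z_{α/2} = 1.960; z_β = 1.645 (power 95%).
n = 2 × (3.605 × 2279 / 814)² = 2 × 101.87 = 203.74
Round up: n = 204 per group.
Total across both groups: 2 × 204 = 408.

408 total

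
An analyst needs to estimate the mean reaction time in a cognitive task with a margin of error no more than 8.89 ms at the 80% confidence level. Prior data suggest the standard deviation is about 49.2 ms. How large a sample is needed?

n = 51

For a mean, the margin of error is E = z·σ/√n, so n = (zσ/E)².
At 80% confidence, z = 1.282.
n = (1.282 × 49.2 / 8.89)² = 50.34
Round up: n = 51.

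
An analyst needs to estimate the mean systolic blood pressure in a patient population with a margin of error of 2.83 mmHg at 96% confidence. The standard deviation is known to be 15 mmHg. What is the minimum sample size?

For a mean, the margin of error is E = z·σ/√n, so n = (zσ/E)².
At 96% confidence, z = 2.054.
n = (2.054 × 15 / 2.83)² = 118.53
Round up: n = 119.

119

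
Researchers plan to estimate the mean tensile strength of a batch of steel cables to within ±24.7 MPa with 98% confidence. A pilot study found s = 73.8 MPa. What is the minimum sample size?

For a mean, the margin of error is E = z·σ/√n, so n = (zσ/E)².
At 98% confidence, z = 2.326.
n = (2.326 × 73.8 / 24.7)² = 48.30
Round up: n = 49.

n = 49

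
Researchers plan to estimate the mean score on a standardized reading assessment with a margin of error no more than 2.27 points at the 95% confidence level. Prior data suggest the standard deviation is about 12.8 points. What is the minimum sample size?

For a mean, the margin of error is E = z·σ/√n, so n = (zσ/E)².
At 95% confidence, z = 1.960.
n = (1.960 × 12.8 / 2.27)² = 122.15
Round up: n = 123.

123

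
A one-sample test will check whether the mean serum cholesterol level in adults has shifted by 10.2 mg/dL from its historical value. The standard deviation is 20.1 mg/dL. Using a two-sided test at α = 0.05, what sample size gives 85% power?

35

For a one-sample z-test, n = ((z_{α/2} + z_β)·σ/δ)².
z_{α/2} = 1.960 (two-sided α = 0.05); z_β = 1.036 (power 85% → β = 0.15).
n = (2.996 × 20.1 / 10.2)² = 34.86
Round up: n = 35.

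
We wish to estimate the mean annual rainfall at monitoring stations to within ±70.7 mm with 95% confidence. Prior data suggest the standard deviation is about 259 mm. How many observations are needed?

For a mean, the margin of error is E = z·σ/√n, so n = (zσ/E)².
At 95% confidence, z = 1.960.
n = (1.960 × 259 / 70.7)² = 51.56
Round up: n = 52.

52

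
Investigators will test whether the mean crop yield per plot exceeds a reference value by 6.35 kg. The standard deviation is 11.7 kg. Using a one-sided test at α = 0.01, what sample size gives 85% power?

39

For a one-sample z-test, n = ((z_α + z_β)·σ/δ)².
z_α = 2.326 (one-sided α = 0.01); z_β = 1.036 (power 85% → β = 0.15).
n = (3.362 × 11.7 / 6.35)² = 38.37
Round up: n = 39.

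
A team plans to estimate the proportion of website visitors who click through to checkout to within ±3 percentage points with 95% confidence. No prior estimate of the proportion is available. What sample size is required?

For a proportion with margin E = 0.03 at 95% confidence, z = 1.960.
With no prior estimate, use p = 0.5, which maximizes p(1−p) at 0.25.
n = 0.25 × (z/E)² = 0.25 × (1.960/0.03)² = 1067.11
Round up: n = 1068.

n = 1068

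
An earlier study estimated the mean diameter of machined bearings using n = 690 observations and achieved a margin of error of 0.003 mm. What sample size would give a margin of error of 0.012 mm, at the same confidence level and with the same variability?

44

Margin of error scales as 1/√n, so n₂ = n₁·(E₁/E₂)².
n₂ = 690 × (0.003/0.012)² = 690 × 0.0625 = 43.12
Round up: n₂ = 44.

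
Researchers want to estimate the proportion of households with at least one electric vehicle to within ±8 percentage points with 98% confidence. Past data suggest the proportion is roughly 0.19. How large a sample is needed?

n = 131

For a proportion with margin E = 0.08 at 98% confidence, z = 2.326.
n = p̂(1−p̂)(z/E)² = 0.19 × 0.81 × (2.326/0.08)² = 130.10
Round up: n = 131.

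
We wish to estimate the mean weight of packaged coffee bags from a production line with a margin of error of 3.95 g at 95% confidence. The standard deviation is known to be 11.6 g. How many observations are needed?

34

For a mean, the margin of error is E = z·σ/√n, so n = (zσ/E)².
At 95% confidence, z = 1.960.
n = (1.960 × 11.6 / 3.95)² = 33.13
Round up: n = 34.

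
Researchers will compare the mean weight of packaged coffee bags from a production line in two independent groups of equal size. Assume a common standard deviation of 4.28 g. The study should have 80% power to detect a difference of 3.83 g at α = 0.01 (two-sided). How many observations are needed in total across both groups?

60 total

For two equal groups, n per group = 2·((z_{α/2} + z_β)·σ/δ)².
z_{α/2} = 2.576; z_β = 0.842 (power 80%).
n = 2 × (3.418 × 4.28 / 3.83)² = 2 × 14.59 = 29.18
Round up: n = 30 per group.
Total across both groups: 2 × 30 = 60.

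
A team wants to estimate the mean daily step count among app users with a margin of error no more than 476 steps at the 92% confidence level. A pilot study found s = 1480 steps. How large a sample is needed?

30

For a mean, the margin of error is E = z·σ/√n, so n = (zσ/E)².
At 92% confidence, z = 1.751.
n = (1.751 × 1480 / 476)² = 29.64
Round up: n = 30.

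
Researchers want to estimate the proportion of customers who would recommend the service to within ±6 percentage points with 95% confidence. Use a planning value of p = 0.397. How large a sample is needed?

256

For a proportion with margin E = 0.06 at 95% confidence, z = 1.960.
n = p̂(1−p̂)(z/E)² = 0.397 × 0.603 × (1.960/0.06)² = 255.46
Round up: n = 256.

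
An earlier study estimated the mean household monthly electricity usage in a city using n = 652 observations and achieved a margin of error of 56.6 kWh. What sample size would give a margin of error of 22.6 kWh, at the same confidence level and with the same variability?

Margin of error scales as 1/√n, so n₂ = n₁·(E₁/E₂)².
n₂ = 652 × (56.6/22.6)² = 652 × 6.272 = 4089.34
Round up: n₂ = 4090.

4090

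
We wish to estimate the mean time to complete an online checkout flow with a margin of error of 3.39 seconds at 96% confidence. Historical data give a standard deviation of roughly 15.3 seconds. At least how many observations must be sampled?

86

For a mean, the margin of error is E = z·σ/√n, so n = (zσ/E)².
At 96% confidence, z = 2.054.
n = (2.054 × 15.3 / 3.39)² = 85.94
Round up: n = 86.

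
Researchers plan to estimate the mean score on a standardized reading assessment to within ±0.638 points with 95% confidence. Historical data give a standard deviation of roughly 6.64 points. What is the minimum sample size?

For a mean, the margin of error is E = z·σ/√n, so n = (zσ/E)².
At 95% confidence, z = 1.960.
n = (1.960 × 6.64 / 0.638)² = 416.11
Round up: n = 417.

417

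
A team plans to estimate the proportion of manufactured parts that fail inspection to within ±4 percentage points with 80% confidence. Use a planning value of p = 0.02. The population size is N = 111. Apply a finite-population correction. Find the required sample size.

18

For a proportion with margin E = 0.04 at 80% confidence, z = 1.282.
n = p̂(1−p̂)(z/E)² = 0.02 × 0.98 × (1.282/0.04)² = 20.13 — call this n₀.
Finite-population correction with N = 111: n = n₀ / (1 + (n₀−1)/N) = 20.13 / 1.172 = 17.18
Round up: n = 18.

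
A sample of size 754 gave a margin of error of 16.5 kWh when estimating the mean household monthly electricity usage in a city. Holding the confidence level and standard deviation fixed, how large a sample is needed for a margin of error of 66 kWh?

Margin of error scales as 1/√n, so n₂ = n₁·(E₁/E₂)².
n₂ = 754 × (16.5/66)² = 754 × 0.0625 = 47.12
Round up: n₂ = 48.

n = 48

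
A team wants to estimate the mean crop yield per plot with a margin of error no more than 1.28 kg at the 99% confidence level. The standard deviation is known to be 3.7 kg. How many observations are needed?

For a mean, the margin of error is E = z·σ/√n, so n = (zσ/E)².
At 99% confidence, z = 2.576.
n = (2.576 × 3.7 / 1.28)² = 55.45
Round up: n = 56.

56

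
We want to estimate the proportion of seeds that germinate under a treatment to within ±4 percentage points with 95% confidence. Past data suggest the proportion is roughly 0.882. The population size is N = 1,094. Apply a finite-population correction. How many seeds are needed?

For a proportion with margin E = 0.04 at 95% confidence, z = 1.960.
n = p̂(1−p̂)(z/E)² = 0.882 × 0.118 × (1.960/0.04)² = 249.89 — call this n₀.
Finite-population correction with N = 1,094: n = n₀ / (1 + (n₀−1)/N) = 249.89 / 1.228 = 203.49
Round up: n = 204.

204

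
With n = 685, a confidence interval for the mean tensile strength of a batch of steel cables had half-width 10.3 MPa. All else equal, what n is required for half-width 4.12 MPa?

4282

Margin of error scales as 1/√n, so n₂ = n₁·(E₁/E₂)².
n₂ = 685 × (10.3/4.12)² = 685 × 6.25 = 4281.25
Round up: n₂ = 4282.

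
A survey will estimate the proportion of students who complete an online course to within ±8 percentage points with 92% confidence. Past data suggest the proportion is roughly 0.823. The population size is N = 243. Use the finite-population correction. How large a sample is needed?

For a proportion with margin E = 0.08 at 92% confidence, z = 1.751.
n = p̂(1−p̂)(z/E)² = 0.823 × 0.177 × (1.751/0.08)² = 69.79 — call this n₀.
Finite-population correction with N = 243: n = n₀ / (1 + (n₀−1)/N) = 69.79 / 1.283 = 54.40
Round up: n = 55.

55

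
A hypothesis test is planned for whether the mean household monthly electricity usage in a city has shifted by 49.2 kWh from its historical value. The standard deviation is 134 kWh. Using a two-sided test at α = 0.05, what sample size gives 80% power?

59

For a one-sample z-test, n = ((z_{α/2} + z_β)·σ/δ)².
z_{α/2} = 1.960 (two-sided α = 0.05); z_β = 0.842 (power 80% → β = 0.2).
n = (2.802 × 134 / 49.2)² = 58.24
Round up: n = 59.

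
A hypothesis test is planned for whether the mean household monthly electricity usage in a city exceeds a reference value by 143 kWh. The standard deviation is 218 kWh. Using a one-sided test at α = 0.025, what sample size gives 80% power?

For a one-sample z-test, n = ((z_α + z_β)·σ/δ)².
z_α = 1.960 (one-sided α = 0.025); z_β = 0.842 (power 80% → β = 0.2).
n = (2.802 × 218 / 143)² = 18.25
Round up: n = 19.

19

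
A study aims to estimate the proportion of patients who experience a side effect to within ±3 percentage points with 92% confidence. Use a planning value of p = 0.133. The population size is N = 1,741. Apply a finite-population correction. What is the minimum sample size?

For a proportion with margin E = 0.03 at 92% confidence, z = 1.751.
n = p̂(1−p̂)(z/E)² = 0.133 × 0.867 × (1.751/0.03)² = 392.83 — call this n₀.
Finite-population correction with N = 1,741: n = n₀ / (1 + (n₀−1)/N) = 392.83 / 1.225 = 320.68
Round up: n = 321.

n = 321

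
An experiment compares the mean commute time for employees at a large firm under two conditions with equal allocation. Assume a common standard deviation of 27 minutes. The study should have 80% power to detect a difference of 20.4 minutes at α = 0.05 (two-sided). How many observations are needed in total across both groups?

56 total

For two equal groups, n per group = 2·((z_{α/2} + z_β)·σ/δ)².
z_{α/2} = 1.960; z_β = 0.842 (power 80%).
n = 2 × (2.802 × 27 / 20.4)² = 2 × 13.75 = 27.50
Round up: n = 28 per group.
Total across both groups: 2 × 28 = 56.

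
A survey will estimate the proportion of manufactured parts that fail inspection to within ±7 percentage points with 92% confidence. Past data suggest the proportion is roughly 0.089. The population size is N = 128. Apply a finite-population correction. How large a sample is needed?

For a proportion with margin E = 0.07 at 92% confidence, z = 1.751.
n = p̂(1−p̂)(z/E)² = 0.089 × 0.911 × (1.751/0.07)² = 50.73 — call this n₀.
Finite-population correction with N = 128: n = n₀ / (1 + (n₀−1)/N) = 50.73 / 1.389 = 36.52
Round up: n = 37.

n = 37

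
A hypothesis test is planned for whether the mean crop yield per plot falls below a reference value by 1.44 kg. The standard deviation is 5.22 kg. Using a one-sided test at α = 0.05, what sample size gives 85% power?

For a one-sample z-test, n = ((z_α + z_β)·σ/δ)².
z_α = 1.645 (one-sided α = 0.05); z_β = 1.036 (power 85% → β = 0.15).
n = (2.681 × 5.22 / 1.44)² = 94.45
Round up: n = 95.

n = 95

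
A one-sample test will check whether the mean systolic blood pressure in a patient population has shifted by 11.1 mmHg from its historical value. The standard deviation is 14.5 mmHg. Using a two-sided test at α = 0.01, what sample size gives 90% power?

26

For a one-sample z-test, n = ((z_{α/2} + z_β)·σ/δ)².
z_{α/2} = 2.576 (two-sided α = 0.01); z_β = 1.282 (power 90% → β = 0.1).
n = (3.858 × 14.5 / 11.1)² = 25.40
Round up: n = 26.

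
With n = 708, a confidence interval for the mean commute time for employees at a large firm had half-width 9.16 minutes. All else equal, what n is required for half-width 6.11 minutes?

Margin of error scales as 1/√n, so n₂ = n₁·(E₁/E₂)².
n₂ = 708 × (9.16/6.11)² = 708 × 2.248 = 1591.58
Round up: n₂ = 1592.

n = 1592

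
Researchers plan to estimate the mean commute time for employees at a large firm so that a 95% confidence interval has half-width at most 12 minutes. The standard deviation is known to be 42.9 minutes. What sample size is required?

For a mean, the margin of error is E = z·σ/√n, so n = (zσ/E)².
At 95% confidence, z = 1.960.
n = (1.960 × 42.9 / 12)² = 49.10
Round up: n = 50.

50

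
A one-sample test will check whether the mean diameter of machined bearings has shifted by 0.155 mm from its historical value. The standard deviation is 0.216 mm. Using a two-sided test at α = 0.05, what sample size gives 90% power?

21

For a one-sample z-test, n = ((z_{α/2} + z_β)·σ/δ)².
z_{α/2} = 1.960 (two-sided α = 0.05); z_β = 1.282 (power 90% → β = 0.1).
n = (3.242 × 0.216 / 0.155)² = 20.41
Round up: n = 21.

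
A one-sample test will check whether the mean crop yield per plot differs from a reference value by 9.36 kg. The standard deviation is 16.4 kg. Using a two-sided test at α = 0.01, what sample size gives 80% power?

36

For a one-sample z-test, n = ((z_{α/2} + z_β)·σ/δ)².
z_{α/2} = 2.576 (two-sided α = 0.01); z_β = 0.842 (power 80% → β = 0.2).
n = (3.418 × 16.4 / 9.36)² = 35.87
Round up: n = 36.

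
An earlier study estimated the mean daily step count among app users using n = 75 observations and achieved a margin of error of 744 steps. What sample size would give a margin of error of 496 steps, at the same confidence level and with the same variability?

169

Margin of error scales as 1/√n, so n₂ = n₁·(E₁/E₂)².
n₂ = 75 × (744/496)² = 75 × 2.25 = 168.75
Round up: n₂ = 169.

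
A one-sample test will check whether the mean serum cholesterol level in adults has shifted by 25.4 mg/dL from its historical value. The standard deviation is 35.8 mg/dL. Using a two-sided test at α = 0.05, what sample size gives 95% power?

For a one-sample z-test, n = ((z_{α/2} + z_β)·σ/δ)².
z_{α/2} = 1.960 (two-sided α = 0.05); z_β = 1.645 (power 95% → β = 0.05).
n = (3.605 × 35.8 / 25.4)² = 25.82
Round up: n = 26.

26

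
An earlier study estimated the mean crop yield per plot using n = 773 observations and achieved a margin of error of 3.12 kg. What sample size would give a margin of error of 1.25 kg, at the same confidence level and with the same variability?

Margin of error scales as 1/√n, so n₂ = n₁·(E₁/E₂)².
n₂ = 773 × (3.12/1.25)² = 773 × 6.23 = 4815.79
Round up: n₂ = 4816.

n = 4816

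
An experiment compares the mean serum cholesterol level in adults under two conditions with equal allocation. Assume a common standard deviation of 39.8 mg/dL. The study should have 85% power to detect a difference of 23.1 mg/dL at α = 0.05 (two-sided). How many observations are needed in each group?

For two equal groups, n per group = 2·((z_{α/2} + z_β)·σ/δ)².
z_{α/2} = 1.960; z_β = 1.036 (power 85%).
n = 2 × (2.996 × 39.8 / 23.1)² = 2 × 26.65 = 53.30
Round up: n = 54 per group.

54 per group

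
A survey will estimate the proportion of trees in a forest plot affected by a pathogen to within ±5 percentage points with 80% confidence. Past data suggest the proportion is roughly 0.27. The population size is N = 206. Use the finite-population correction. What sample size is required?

80

For a proportion with margin E = 0.05 at 80% confidence, z = 1.282.
n = p̂(1−p̂)(z/E)² = 0.27 × 0.73 × (1.282/0.05)² = 129.58 — call this n₀.
Finite-population correction with N = 206: n = n₀ / (1 + (n₀−1)/N) = 129.58 / 1.624 = 79.79
Round up: n = 80.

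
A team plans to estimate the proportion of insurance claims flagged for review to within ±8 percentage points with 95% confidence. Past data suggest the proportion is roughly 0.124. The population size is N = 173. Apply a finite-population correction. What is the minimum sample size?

For a proportion with margin E = 0.08 at 95% confidence, z = 1.960.
n = p̂(1−p̂)(z/E)² = 0.124 × 0.876 × (1.960/0.08)² = 65.20 — call this n₀.
Finite-population correction with N = 173: n = n₀ / (1 + (n₀−1)/N) = 65.20 / 1.371 = 47.56
Round up: n = 48.

48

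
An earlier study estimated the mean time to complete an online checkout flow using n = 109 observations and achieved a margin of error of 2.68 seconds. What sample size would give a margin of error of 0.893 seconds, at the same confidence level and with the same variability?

n = 982

Margin of error scales as 1/√n, so n₂ = n₁·(E₁/E₂)².
n₂ = 109 × (2.68/0.893)² = 109 × 9.007 = 981.76
Round up: n₂ = 982.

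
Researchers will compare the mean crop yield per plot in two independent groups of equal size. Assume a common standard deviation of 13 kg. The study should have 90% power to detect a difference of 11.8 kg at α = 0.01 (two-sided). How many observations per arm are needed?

37 per group

For two equal groups, n per group = 2·((z_{α/2} + z_β)·σ/δ)².
z_{α/2} = 2.576; z_β = 1.282 (power 90%).
n = 2 × (3.858 × 13 / 11.8)² = 2 × 18.07 = 36.14
Round up: n = 37 per group.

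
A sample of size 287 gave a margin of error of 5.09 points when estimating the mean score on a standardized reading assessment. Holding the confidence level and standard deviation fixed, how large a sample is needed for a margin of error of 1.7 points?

Margin of error scales as 1/√n, so n₂ = n₁·(E₁/E₂)².
n₂ = 287 × (5.09/1.7)² = 287 × 8.965 = 2572.95
Round up: n₂ = 2573.

2573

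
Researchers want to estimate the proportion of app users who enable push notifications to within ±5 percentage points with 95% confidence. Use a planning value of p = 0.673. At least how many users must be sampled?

n = 339

For a proportion with margin E = 0.05 at 95% confidence, z = 1.960.
n = p̂(1−p̂)(z/E)² = 0.673 × 0.327 × (1.960/0.05)² = 338.17
Round up: n = 339.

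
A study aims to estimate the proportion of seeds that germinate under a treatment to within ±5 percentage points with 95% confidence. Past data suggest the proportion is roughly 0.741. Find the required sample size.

For a proportion with margin E = 0.05 at 95% confidence, z = 1.960.
n = p̂(1−p̂)(z/E)² = 0.741 × 0.259 × (1.960/0.05)² = 294.91
Round up: n = 295.

295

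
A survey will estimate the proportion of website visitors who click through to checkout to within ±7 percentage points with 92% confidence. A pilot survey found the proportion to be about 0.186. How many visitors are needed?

For a proportion with margin E = 0.07 at 92% confidence, z = 1.751.
n = p̂(1−p̂)(z/E)² = 0.186 × 0.814 × (1.751/0.07)² = 94.74
Round up: n = 95.

95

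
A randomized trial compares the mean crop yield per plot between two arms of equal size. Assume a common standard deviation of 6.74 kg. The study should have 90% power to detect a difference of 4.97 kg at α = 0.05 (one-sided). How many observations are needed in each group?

For two equal groups, n per group = 2·((z_α + z_β)·σ/δ)².
z_α = 1.645; z_β = 1.282 (power 90%).
n = 2 × (2.927 × 6.74 / 4.97)² = 2 × 15.76 = 31.52
Round up: n = 32 per group.

32 per group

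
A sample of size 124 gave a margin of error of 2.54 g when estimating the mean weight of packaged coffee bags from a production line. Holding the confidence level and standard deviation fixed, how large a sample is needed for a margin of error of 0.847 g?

Margin of error scales as 1/√n, so n₂ = n₁·(E₁/E₂)².
n₂ = 124 × (2.54/0.847)² = 124 × 8.993 = 1115.13
Round up: n₂ = 1116.

1116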